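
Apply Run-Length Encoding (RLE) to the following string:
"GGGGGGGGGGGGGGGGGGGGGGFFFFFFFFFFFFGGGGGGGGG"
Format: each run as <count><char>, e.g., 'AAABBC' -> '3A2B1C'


Scanning runs left to right:
  i=0: run of 'G' x 22 -> '22G'
  i=22: run of 'F' x 12 -> '12F'
  i=34: run of 'G' x 9 -> '9G'

RLE = 22G12F9G


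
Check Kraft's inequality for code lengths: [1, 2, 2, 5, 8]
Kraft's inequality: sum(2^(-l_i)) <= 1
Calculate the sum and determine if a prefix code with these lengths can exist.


Sum = 2^(-1) + 2^(-2) + 2^(-2) + 2^(-5) + 2^(-8)
    = 0.5 + 0.25 + 0.25 + 0.03125 + 0.00390625
    = 265/256 = 1.03515625
Since 1.03515625 > 1, Kraft's inequality is NOT satisfied.
A prefix code with these lengths CANNOT exist.

Kraft sum = 1.03515625. Not satisfied.


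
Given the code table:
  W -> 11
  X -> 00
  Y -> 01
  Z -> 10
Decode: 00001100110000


Decoding:
00 -> X
00 -> X
11 -> W
00 -> X
11 -> W
00 -> X
00 -> X


Result: XXWXWXX


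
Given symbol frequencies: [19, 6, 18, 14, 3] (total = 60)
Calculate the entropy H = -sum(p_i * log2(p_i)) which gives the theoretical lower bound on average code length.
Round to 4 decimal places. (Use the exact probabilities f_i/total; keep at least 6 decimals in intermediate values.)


Per-symbol terms -p_i * log2(p_i) with p_i = f_i/60:
  p = 19/60 = 0.316667: log2(p) = -1.658963, -p*log2(p) = 0.525338
  p = 6/60 = 0.100000: log2(p) = -3.321928, -p*log2(p) = 0.332193
  p = 18/60 = 0.300000: log2(p) = -1.736966, -p*log2(p) = 0.521090
  p = 14/60 = 0.233333: log2(p) = -2.099536, -p*log2(p) = 0.489892
  p = 3/60 = 0.050000: log2(p) = -4.321928, -p*log2(p) = 0.216096
H = 0.525338 + 0.332193 + 0.521090 + 0.489892 + 0.216096 = 2.084609

H = 2.0846 bits/symbol


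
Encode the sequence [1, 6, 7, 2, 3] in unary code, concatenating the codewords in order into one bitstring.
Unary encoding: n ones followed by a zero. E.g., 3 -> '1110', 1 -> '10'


Encode each number as n ones followed by a terminating 0:
  1 -> 10 (2 bits)
  6 -> 1111110 (7 bits)
  7 -> 11111110 (8 bits)
  2 -> 110 (3 bits)
  3 -> 1110 (4 bits)
Total length = 2 + 7 + 8 + 3 + 4 = 24 bits.

Unary([1, 6, 7, 2, 3]) = 101111110111111101101110 (24 bits)


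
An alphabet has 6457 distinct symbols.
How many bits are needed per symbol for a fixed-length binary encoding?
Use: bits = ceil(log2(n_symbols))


log2(6457) = 12.6566
Bracket: 2^12 = 4096 < 6457 <= 2^13 = 8192
So ceil(log2(6457)) = 13

bits = ceil(log2(6457)) = ceil(12.6566) = 13 bits


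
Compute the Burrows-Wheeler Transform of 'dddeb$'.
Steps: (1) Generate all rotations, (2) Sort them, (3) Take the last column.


Rotations (sorted):
  0: $dddeb -> last char: b
  1: b$ddde -> last char: e
  2: dddeb$ -> last char: $
  3: ddeb$d -> last char: d
  4: deb$dd -> last char: d
  5: eb$ddd -> last char: d


BWT = be$ddd


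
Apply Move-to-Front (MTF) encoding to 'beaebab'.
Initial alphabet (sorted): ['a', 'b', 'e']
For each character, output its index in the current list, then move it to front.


MTF encoding:
'b': index 1 in ['a', 'b', 'e'] -> ['b', 'a', 'e']
'e': index 2 in ['b', 'a', 'e'] -> ['e', 'b', 'a']
'a': index 2 in ['e', 'b', 'a'] -> ['a', 'e', 'b']
'e': index 1 in ['a', 'e', 'b'] -> ['e', 'a', 'b']
'b': index 2 in ['e', 'a', 'b'] -> ['b', 'e', 'a']
'a': index 2 in ['b', 'e', 'a'] -> ['a', 'b', 'e']
'b': index 1 in ['a', 'b', 'e'] -> ['b', 'a', 'e']


Output: [1, 2, 2, 1, 2, 2, 1]


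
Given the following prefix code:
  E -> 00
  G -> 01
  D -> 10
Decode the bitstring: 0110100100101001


Decoding step by step:
Bits 01 -> G
Bits 10 -> D
Bits 10 -> D
Bits 01 -> G
Bits 00 -> E
Bits 10 -> D
Bits 10 -> D
Bits 01 -> G


Decoded message: GDDGEDDG


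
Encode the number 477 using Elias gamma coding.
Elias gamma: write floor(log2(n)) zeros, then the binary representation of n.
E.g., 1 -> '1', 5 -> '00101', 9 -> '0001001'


num_bits = floor(log2(477)) + 1 = 9
leading_zeros = num_bits - 1 = 8
binary(477) = 111011101

Elias gamma(477) = '00000000' + '111011101' = 00000000111011101 (17 bits)


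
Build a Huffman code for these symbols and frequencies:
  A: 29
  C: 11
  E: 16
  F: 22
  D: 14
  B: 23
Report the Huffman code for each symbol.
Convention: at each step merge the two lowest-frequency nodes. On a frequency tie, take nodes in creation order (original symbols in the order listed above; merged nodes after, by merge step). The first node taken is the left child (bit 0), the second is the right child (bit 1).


Huffman tree construction:
Step 1: Merge C(11) + D(14) = 25
Step 2: Merge E(16) + F(22) = 38
Step 3: Merge B(23) + (C+D)(25) = 48
Step 4: Merge A(29) + (E+F)(38) = 67
Step 5: Merge (B+(C+D))(48) + (A+(E+F))(67) = 115
Read each symbol's code off the tree from the root (left child = 0, right child = 1).

Codes:
  A: 10 (length 2)
  C: 010 (length 3)
  E: 110 (length 3)
  F: 111 (length 3)
  D: 011 (length 3)
  B: 00 (length 2)
Average code length: 293/115 = 2.5478 bits/symbol


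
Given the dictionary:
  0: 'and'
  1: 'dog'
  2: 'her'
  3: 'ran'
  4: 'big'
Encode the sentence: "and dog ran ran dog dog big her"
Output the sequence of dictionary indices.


Look up each word in the dictionary:
  'and' -> 0
  'dog' -> 1
  'ran' -> 3
  'ran' -> 3
  'dog' -> 1
  'dog' -> 1
  'big' -> 4
  'her' -> 2

Encoded: [0, 1, 3, 3, 1, 1, 4, 2]


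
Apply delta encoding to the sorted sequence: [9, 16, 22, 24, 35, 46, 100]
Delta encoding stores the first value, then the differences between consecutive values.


First value: 9
Deltas:
  16 - 9 = 7
  22 - 16 = 6
  24 - 22 = 2
  35 - 24 = 11
  46 - 35 = 11
  100 - 46 = 54


Delta encoded: [9, 7, 6, 2, 11, 11, 54]


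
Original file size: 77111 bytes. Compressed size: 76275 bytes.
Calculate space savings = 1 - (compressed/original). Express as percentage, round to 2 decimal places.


ratio = compressed/original = 76275/77111 = 0.989158
savings = 1 - ratio = 1 - 0.989158 = 0.010842
as a percentage: 0.010842 * 100 = 1.08%

Space savings = 1 - 76275/77111 = 1.08%


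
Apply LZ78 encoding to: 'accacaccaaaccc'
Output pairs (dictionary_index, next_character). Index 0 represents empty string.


LZ78 encoding steps:
Dictionary: {0: ''}
Step 1: w='' (idx 0), next='a' -> output (0, 'a'), add 'a' as idx 1
Step 2: w='' (idx 0), next='c' -> output (0, 'c'), add 'c' as idx 2
Step 3: w='c' (idx 2), next='a' -> output (2, 'a'), add 'ca' as idx 3
Step 4: w='ca' (idx 3), next='c' -> output (3, 'c'), add 'cac' as idx 4
Step 5: w='ca' (idx 3), next='a' -> output (3, 'a'), add 'caa' as idx 5
Step 6: w='a' (idx 1), next='c' -> output (1, 'c'), add 'ac' as idx 6
Step 7: w='c' (idx 2), next='c' -> output (2, 'c'), add 'cc' as idx 7


Encoded: [(0, 'a'), (0, 'c'), (2, 'a'), (3, 'c'), (3, 'a'), (1, 'c'), (2, 'c')]


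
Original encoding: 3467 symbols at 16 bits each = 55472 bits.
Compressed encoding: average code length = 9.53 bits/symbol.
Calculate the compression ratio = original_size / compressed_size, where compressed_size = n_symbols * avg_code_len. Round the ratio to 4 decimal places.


original_size = n_symbols * orig_bits = 3467 * 16 = 55472 bits
compressed_size = n_symbols * avg_code_len = 3467 * 9.53 = 33040.51 bits
ratio = original_size / compressed_size = 55472 / 33040.51 = 1.6789

Compression ratio = 1.6789


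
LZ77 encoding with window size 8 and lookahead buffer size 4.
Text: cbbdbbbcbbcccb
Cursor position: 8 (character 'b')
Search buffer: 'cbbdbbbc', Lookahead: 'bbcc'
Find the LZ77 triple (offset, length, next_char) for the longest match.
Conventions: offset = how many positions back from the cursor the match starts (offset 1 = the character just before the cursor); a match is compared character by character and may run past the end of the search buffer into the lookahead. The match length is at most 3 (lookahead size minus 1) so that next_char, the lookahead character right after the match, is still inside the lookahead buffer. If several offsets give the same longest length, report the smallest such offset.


Try each offset into the search buffer:
  offset=1 (pos 7, char 'c'): match length 0
  offset=2 (pos 6, char 'b'): match length 1
  offset=3 (pos 5, char 'b'): match length 3
  offset=4 (pos 4, char 'b'): match length 2
  offset=5 (pos 3, char 'd'): match length 0
  offset=6 (pos 2, char 'b'): match length 1
  offset=7 (pos 1, char 'b'): match length 2
  offset=8 (pos 0, char 'c'): match length 0
Longest match has length 3 at offset 3.
next_char = character at position 8 + 3 = 11 -> 'c'

Best match: offset=3, length=3 (matching 'bbc' starting at position 5)
LZ77 triple: (3, 3, 'c')


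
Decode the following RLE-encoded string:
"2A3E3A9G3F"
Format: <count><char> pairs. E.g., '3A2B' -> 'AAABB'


Expanding each <count><char> pair:
  2A -> 'AA'
  3E -> 'EEE'
  3A -> 'AAA'
  9G -> 'GGGGGGGGG'
  3F -> 'FFF'

Decoded = AAEEEAAAGGGGGGGGGFFF


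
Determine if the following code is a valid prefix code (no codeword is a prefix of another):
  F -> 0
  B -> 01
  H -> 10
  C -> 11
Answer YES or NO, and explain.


Checking each pair (does one codeword prefix another?):
  F='0' vs B='01': prefix -- VIOLATION

NO -- this is NOT a valid prefix code. F (0) is a prefix of B (01).


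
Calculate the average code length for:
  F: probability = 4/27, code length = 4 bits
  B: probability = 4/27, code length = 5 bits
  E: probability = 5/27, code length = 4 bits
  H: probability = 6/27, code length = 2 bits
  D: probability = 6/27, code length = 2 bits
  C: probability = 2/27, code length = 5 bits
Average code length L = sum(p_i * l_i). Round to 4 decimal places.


Weighted contributions p_i * l_i:
  F: (4/27) * 4 = 16/27
  B: (4/27) * 5 = 20/27
  E: (5/27) * 4 = 20/27
  H: (6/27) * 2 = 12/27
  D: (6/27) * 2 = 12/27
  C: (2/27) * 5 = 10/27
Sum = (16 + 20 + 20 + 12 + 12 + 10)/27 = 90/27

L = 90/27 = 3.3333 bits/symbol


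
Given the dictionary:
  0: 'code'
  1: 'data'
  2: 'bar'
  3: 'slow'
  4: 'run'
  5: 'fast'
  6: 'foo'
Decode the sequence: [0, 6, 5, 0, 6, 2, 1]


Look up each index in the dictionary:
  0 -> 'code'
  6 -> 'foo'
  5 -> 'fast'
  0 -> 'code'
  6 -> 'foo'
  2 -> 'bar'
  1 -> 'data'

Decoded: "code foo fast code foo bar data"


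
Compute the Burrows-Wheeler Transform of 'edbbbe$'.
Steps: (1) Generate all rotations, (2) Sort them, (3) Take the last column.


Rotations (sorted):
  0: $edbbbe -> last char: e
  1: bbbe$ed -> last char: d
  2: bbe$edb -> last char: b
  3: be$edbb -> last char: b
  4: dbbbe$e -> last char: e
  5: e$edbbb -> last char: b
  6: edbbbe$ -> last char: $


BWT = edbbeb$


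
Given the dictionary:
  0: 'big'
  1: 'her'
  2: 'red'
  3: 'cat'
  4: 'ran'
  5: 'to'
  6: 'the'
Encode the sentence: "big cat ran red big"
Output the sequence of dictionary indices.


Look up each word in the dictionary:
  'big' -> 0
  'cat' -> 3
  'ran' -> 4
  'red' -> 2
  'big' -> 0

Encoded: [0, 3, 4, 2, 0]


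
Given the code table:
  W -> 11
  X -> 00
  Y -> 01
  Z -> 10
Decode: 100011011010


Decoding:
10 -> Z
00 -> X
11 -> W
01 -> Y
10 -> Z
10 -> Z


Result: ZXWYZZ


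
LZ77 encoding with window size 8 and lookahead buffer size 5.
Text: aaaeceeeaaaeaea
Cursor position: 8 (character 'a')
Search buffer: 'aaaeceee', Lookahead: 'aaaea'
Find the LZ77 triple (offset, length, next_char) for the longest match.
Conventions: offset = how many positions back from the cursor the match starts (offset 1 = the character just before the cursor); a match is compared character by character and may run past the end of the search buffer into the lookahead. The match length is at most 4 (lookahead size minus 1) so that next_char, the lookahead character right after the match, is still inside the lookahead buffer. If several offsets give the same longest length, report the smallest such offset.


Try each offset into the search buffer:
  offset=1 (pos 7, char 'e'): match length 0
  offset=2 (pos 6, char 'e'): match length 0
  offset=3 (pos 5, char 'e'): match length 0
  offset=4 (pos 4, char 'c'): match length 0
  offset=5 (pos 3, char 'e'): match length 0
  offset=6 (pos 2, char 'a'): match length 1
  offset=7 (pos 1, char 'a'): match length 2
  offset=8 (pos 0, char 'a'): match length 4
Longest match has length 4 at offset 8.
next_char = character at position 8 + 4 = 12 -> 'a'

Best match: offset=8, length=4 (matching 'aaae' starting at position 0)
LZ77 triple: (8, 4, 'a')


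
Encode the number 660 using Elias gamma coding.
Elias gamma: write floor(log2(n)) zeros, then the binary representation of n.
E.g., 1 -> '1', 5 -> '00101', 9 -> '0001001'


num_bits = floor(log2(660)) + 1 = 10
leading_zeros = num_bits - 1 = 9
binary(660) = 1010010100

Elias gamma(660) = '000000000' + '1010010100' = 0000000001010010100 (19 bits)


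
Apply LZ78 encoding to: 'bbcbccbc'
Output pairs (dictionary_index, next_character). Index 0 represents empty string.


LZ78 encoding steps:
Dictionary: {0: ''}
Step 1: w='' (idx 0), next='b' -> output (0, 'b'), add 'b' as idx 1
Step 2: w='b' (idx 1), next='c' -> output (1, 'c'), add 'bc' as idx 2
Step 3: w='bc' (idx 2), next='c' -> output (2, 'c'), add 'bcc' as idx 3
Step 4: w='bc' (idx 2), end of input -> output (2, '')


Encoded: [(0, 'b'), (1, 'c'), (2, 'c'), (2, '')]


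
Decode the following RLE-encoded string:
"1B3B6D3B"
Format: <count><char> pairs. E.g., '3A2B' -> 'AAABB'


Expanding each <count><char> pair:
  1B -> 'B'
  3B -> 'BBB'
  6D -> 'DDDDDD'
  3B -> 'BBB'

Decoded = BBBBDDDDDDBBB


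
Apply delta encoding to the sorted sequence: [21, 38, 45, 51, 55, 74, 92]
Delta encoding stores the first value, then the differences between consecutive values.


First value: 21
Deltas:
  38 - 21 = 17
  45 - 38 = 7
  51 - 45 = 6
  55 - 51 = 4
  74 - 55 = 19
  92 - 74 = 18


Delta encoded: [21, 17, 7, 6, 4, 19, 18]


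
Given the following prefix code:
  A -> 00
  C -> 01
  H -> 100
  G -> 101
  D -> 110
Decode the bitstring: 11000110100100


Decoding step by step:
Bits 110 -> D
Bits 00 -> A
Bits 110 -> D
Bits 100 -> H
Bits 100 -> H


Decoded message: DADHH


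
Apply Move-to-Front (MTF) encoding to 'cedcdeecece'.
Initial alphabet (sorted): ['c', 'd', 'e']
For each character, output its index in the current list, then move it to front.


MTF encoding:
'c': index 0 in ['c', 'd', 'e'] -> ['c', 'd', 'e']
'e': index 2 in ['c', 'd', 'e'] -> ['e', 'c', 'd']
'd': index 2 in ['e', 'c', 'd'] -> ['d', 'e', 'c']
'c': index 2 in ['d', 'e', 'c'] -> ['c', 'd', 'e']
'd': index 1 in ['c', 'd', 'e'] -> ['d', 'c', 'e']
'e': index 2 in ['d', 'c', 'e'] -> ['e', 'd', 'c']
'e': index 0 in ['e', 'd', 'c'] -> ['e', 'd', 'c']
'c': index 2 in ['e', 'd', 'c'] -> ['c', 'e', 'd']
'e': index 1 in ['c', 'e', 'd'] -> ['e', 'c', 'd']
'c': index 1 in ['e', 'c', 'd'] -> ['c', 'e', 'd']
'e': index 1 in ['c', 'e', 'd'] -> ['e', 'c', 'd']


Output: [0, 2, 2, 2, 1, 2, 0, 2, 1, 1, 1]


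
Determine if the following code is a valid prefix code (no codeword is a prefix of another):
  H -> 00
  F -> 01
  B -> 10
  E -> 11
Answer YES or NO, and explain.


Checking each pair (does one codeword prefix another?):
  H='00' vs F='01': no prefix
  H='00' vs B='10': no prefix
  H='00' vs E='11': no prefix
  F='01' vs H='00': no prefix
  F='01' vs B='10': no prefix
  F='01' vs E='11': no prefix
  B='10' vs H='00': no prefix
  B='10' vs F='01': no prefix
  B='10' vs E='11': no prefix
  E='11' vs H='00': no prefix
  E='11' vs F='01': no prefix
  E='11' vs B='10': no prefix
No violation found over all pairs.

YES -- this is a valid prefix code. No codeword is a prefix of any other codeword.


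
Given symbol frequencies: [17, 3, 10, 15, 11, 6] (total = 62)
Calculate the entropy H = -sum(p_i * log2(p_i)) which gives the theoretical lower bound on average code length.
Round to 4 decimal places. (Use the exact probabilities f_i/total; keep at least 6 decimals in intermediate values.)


Per-symbol terms -p_i * log2(p_i) with p_i = f_i/62:
  p = 17/62 = 0.274194: log2(p) = -1.866733, -p*log2(p) = 0.511846
  p = 3/62 = 0.048387: log2(p) = -4.369234, -p*log2(p) = 0.211415
  p = 10/62 = 0.161290: log2(p) = -2.632268, -p*log2(p) = 0.424559
  p = 15/62 = 0.241935: log2(p) = -2.047306, -p*log2(p) = 0.495316
  p = 11/62 = 0.177419: log2(p) = -2.494765, -p*log2(p) = 0.442620
  p = 6/62 = 0.096774: log2(p) = -3.369234, -p*log2(p) = 0.326055
H = 0.511846 + 0.211415 + 0.424559 + 0.495316 + 0.442620 + 0.326055 = 2.411811

H = 2.4118 bits/symbol


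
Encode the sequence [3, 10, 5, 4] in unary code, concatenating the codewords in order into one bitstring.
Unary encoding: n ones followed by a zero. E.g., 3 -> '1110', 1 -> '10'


Encode each number as n ones followed by a terminating 0:
  3 -> 1110 (4 bits)
  10 -> 11111111110 (11 bits)
  5 -> 111110 (6 bits)
  4 -> 11110 (5 bits)
Total length = 4 + 11 + 6 + 5 = 26 bits.

Unary([3, 10, 5, 4]) = 11101111111111011111011110 (26 bits)


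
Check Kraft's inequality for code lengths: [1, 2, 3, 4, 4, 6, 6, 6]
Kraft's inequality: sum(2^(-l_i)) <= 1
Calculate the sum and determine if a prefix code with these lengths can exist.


Sum = 2^(-1) + 2^(-2) + 2^(-3) + 2^(-4) + 2^(-4) + 2^(-6) + 2^(-6) + 2^(-6)
    = 0.5 + 0.25 + 0.125 + 0.0625 + 0.0625 + 0.015625 + 0.015625 + 0.015625
    = 67/64 = 1.046875
Since 1.046875 > 1, Kraft's inequality is NOT satisfied.
A prefix code with these lengths CANNOT exist.

Kraft sum = 1.046875. Not satisfied.


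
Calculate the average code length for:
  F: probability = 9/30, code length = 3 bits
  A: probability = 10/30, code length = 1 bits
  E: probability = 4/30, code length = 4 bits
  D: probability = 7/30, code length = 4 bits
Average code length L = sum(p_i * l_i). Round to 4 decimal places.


Weighted contributions p_i * l_i:
  F: (9/30) * 3 = 27/30
  A: (10/30) * 1 = 10/30
  E: (4/30) * 4 = 16/30
  D: (7/30) * 4 = 28/30
Sum = (27 + 10 + 16 + 28)/30 = 81/30

L = 81/30 = 2.7000 bits/symbol


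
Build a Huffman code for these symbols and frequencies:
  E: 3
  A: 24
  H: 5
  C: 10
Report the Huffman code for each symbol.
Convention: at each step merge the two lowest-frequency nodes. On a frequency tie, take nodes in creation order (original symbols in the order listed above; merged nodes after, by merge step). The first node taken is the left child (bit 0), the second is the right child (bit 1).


Huffman tree construction:
Step 1: Merge E(3) + H(5) = 8
Step 2: Merge (E+H)(8) + C(10) = 18
Step 3: Merge ((E+H)+C)(18) + A(24) = 42
Read each symbol's code off the tree from the root (left child = 0, right child = 1).

Codes:
  E: 000 (length 3)
  A: 1 (length 1)
  H: 001 (length 3)
  C: 01 (length 2)
Average code length: 68/42 = 1.6190 bits/symbol


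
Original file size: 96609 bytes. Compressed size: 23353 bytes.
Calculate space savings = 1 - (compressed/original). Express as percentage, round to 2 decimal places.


ratio = compressed/original = 23353/96609 = 0.241727
savings = 1 - ratio = 1 - 0.241727 = 0.758273
as a percentage: 0.758273 * 100 = 75.83%

Space savings = 1 - 23353/96609 = 75.83%


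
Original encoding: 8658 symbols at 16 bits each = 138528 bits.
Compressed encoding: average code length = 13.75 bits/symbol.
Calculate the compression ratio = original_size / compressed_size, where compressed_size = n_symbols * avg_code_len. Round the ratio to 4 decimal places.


original_size = n_symbols * orig_bits = 8658 * 16 = 138528 bits
compressed_size = n_symbols * avg_code_len = 8658 * 13.75 = 119047.5 bits
ratio = original_size / compressed_size = 138528 / 119047.5 = 1.1636

Compression ratio = 1.1636


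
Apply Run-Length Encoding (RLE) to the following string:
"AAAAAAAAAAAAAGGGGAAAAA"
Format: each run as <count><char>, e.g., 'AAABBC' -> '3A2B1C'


Scanning runs left to right:
  i=0: run of 'A' x 13 -> '13A'
  i=13: run of 'G' x 4 -> '4G'
  i=17: run of 'A' x 5 -> '5A'

RLE = 13A4G5A


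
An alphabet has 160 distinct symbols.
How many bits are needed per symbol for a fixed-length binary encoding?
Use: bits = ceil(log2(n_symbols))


log2(160) = 7.3219
Bracket: 2^7 = 128 < 160 <= 2^8 = 256
So ceil(log2(160)) = 8

bits = ceil(log2(160)) = ceil(7.3219) = 8 bits


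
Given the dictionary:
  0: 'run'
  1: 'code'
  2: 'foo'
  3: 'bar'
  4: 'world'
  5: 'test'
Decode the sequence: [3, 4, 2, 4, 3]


Look up each index in the dictionary:
  3 -> 'bar'
  4 -> 'world'
  2 -> 'foo'
  4 -> 'world'
  3 -> 'bar'

Decoded: "bar world foo world bar"


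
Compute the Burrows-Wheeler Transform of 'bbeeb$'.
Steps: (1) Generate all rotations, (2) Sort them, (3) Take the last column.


Rotations (sorted):
  0: $bbeeb -> last char: b
  1: b$bbee -> last char: e
  2: bbeeb$ -> last char: $
  3: beeb$b -> last char: b
  4: eb$bbe -> last char: e
  5: eeb$bb -> last char: b


BWT = be$beb


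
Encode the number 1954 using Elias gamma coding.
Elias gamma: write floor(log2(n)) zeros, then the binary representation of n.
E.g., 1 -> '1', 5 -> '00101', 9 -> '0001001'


num_bits = floor(log2(1954)) + 1 = 11
leading_zeros = num_bits - 1 = 10
binary(1954) = 11110100010

Elias gamma(1954) = '0000000000' + '11110100010' = 000000000011110100010 (21 bits)


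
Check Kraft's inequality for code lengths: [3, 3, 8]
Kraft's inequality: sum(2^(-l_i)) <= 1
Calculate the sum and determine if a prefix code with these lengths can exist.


Sum = 2^(-3) + 2^(-3) + 2^(-8)
    = 0.125 + 0.125 + 0.00390625
    = 65/256 = 0.25390625
Since 0.25390625 <= 1, Kraft's inequality IS satisfied.
A prefix code with these lengths CAN exist.

Kraft sum = 0.25390625. Satisfied.


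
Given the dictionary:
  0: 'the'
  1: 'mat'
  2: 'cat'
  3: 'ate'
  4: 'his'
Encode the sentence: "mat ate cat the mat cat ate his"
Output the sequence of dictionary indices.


Look up each word in the dictionary:
  'mat' -> 1
  'ate' -> 3
  'cat' -> 2
  'the' -> 0
  'mat' -> 1
  'cat' -> 2
  'ate' -> 3
  'his' -> 4

Encoded: [1, 3, 2, 0, 1, 2, 3, 4]


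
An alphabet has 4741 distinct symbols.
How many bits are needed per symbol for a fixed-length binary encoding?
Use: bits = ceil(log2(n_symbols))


log2(4741) = 12.211
Bracket: 2^12 = 4096 < 4741 <= 2^13 = 8192
So ceil(log2(4741)) = 13

bits = ceil(log2(4741)) = ceil(12.211) = 13 bits


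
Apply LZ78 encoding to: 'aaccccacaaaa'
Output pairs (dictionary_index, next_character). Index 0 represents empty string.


LZ78 encoding steps:
Dictionary: {0: ''}
Step 1: w='' (idx 0), next='a' -> output (0, 'a'), add 'a' as idx 1
Step 2: w='a' (idx 1), next='c' -> output (1, 'c'), add 'ac' as idx 2
Step 3: w='' (idx 0), next='c' -> output (0, 'c'), add 'c' as idx 3
Step 4: w='c' (idx 3), next='c' -> output (3, 'c'), add 'cc' as idx 4
Step 5: w='ac' (idx 2), next='a' -> output (2, 'a'), add 'aca' as idx 5
Step 6: w='a' (idx 1), next='a' -> output (1, 'a'), add 'aa' as idx 6
Step 7: w='a' (idx 1), end of input -> output (1, '')


Encoded: [(0, 'a'), (1, 'c'), (0, 'c'), (3, 'c'), (2, 'a'), (1, 'a'), (1, '')]


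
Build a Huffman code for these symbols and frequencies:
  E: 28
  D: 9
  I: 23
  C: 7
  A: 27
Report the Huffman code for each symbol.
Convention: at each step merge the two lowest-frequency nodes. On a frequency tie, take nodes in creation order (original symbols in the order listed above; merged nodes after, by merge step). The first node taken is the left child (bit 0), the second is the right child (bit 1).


Huffman tree construction:
Step 1: Merge C(7) + D(9) = 16
Step 2: Merge (C+D)(16) + I(23) = 39
Step 3: Merge A(27) + E(28) = 55
Step 4: Merge ((C+D)+I)(39) + (A+E)(55) = 94
Read each symbol's code off the tree from the root (left child = 0, right child = 1).

Codes:
  E: 11 (length 2)
  D: 001 (length 3)
  I: 01 (length 2)
  C: 000 (length 3)
  A: 10 (length 2)
Average code length: 204/94 = 2.1702 bits/symbol


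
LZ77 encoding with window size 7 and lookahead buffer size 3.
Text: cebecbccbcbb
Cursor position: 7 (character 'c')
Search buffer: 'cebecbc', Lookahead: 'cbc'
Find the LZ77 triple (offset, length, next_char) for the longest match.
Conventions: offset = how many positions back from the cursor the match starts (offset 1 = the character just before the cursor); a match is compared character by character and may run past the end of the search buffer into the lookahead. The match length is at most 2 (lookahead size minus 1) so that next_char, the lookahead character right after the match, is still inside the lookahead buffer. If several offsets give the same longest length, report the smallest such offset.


Try each offset into the search buffer:
  offset=1 (pos 6, char 'c'): match length 1
  offset=2 (pos 5, char 'b'): match length 0
  offset=3 (pos 4, char 'c'): match length 2
  offset=4 (pos 3, char 'e'): match length 0
  offset=5 (pos 2, char 'b'): match length 0
  offset=6 (pos 1, char 'e'): match length 0
  offset=7 (pos 0, char 'c'): match length 1
Longest match has length 2 at offset 3.
next_char = character at position 7 + 2 = 9 -> 'c'

Best match: offset=3, length=2 (matching 'cb' starting at position 4)
LZ77 triple: (3, 2, 'c')


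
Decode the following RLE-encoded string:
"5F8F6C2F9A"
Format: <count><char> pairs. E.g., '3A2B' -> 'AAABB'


Expanding each <count><char> pair:
  5F -> 'FFFFF'
  8F -> 'FFFFFFFF'
  6C -> 'CCCCCC'
  2F -> 'FF'
  9A -> 'AAAAAAAAA'

Decoded = FFFFFFFFFFFFFCCCCCCFFAAAAAAAAA


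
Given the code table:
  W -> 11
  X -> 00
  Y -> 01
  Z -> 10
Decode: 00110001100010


Decoding:
00 -> X
11 -> W
00 -> X
01 -> Y
10 -> Z
00 -> X
10 -> Z


Result: XWXYZXZ


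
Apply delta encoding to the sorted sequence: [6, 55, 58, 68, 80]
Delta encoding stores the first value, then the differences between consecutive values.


First value: 6
Deltas:
  55 - 6 = 49
  58 - 55 = 3
  68 - 58 = 10
  80 - 68 = 12


Delta encoded: [6, 49, 3, 10, 12]


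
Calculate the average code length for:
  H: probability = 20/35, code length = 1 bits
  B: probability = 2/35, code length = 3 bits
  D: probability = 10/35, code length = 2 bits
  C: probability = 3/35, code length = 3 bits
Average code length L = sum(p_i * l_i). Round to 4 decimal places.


Weighted contributions p_i * l_i:
  H: (20/35) * 1 = 20/35
  B: (2/35) * 3 = 6/35
  D: (10/35) * 2 = 20/35
  C: (3/35) * 3 = 9/35
Sum = (20 + 6 + 20 + 9)/35 = 55/35

L = 55/35 = 1.5714 bits/symbol


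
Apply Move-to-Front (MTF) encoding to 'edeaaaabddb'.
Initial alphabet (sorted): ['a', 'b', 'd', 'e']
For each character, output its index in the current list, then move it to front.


MTF encoding:
'e': index 3 in ['a', 'b', 'd', 'e'] -> ['e', 'a', 'b', 'd']
'd': index 3 in ['e', 'a', 'b', 'd'] -> ['d', 'e', 'a', 'b']
'e': index 1 in ['d', 'e', 'a', 'b'] -> ['e', 'd', 'a', 'b']
'a': index 2 in ['e', 'd', 'a', 'b'] -> ['a', 'e', 'd', 'b']
'a': index 0 in ['a', 'e', 'd', 'b'] -> ['a', 'e', 'd', 'b']
'a': index 0 in ['a', 'e', 'd', 'b'] -> ['a', 'e', 'd', 'b']
'a': index 0 in ['a', 'e', 'd', 'b'] -> ['a', 'e', 'd', 'b']
'b': index 3 in ['a', 'e', 'd', 'b'] -> ['b', 'a', 'e', 'd']
'd': index 3 in ['b', 'a', 'e', 'd'] -> ['d', 'b', 'a', 'e']
'd': index 0 in ['d', 'b', 'a', 'e'] -> ['d', 'b', 'a', 'e']
'b': index 1 in ['d', 'b', 'a', 'e'] -> ['b', 'd', 'a', 'e']


Output: [3, 3, 1, 2, 0, 0, 0, 3, 3, 0, 1]


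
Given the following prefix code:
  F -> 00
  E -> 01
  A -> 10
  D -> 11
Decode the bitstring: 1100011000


Decoding step by step:
Bits 11 -> D
Bits 00 -> F
Bits 01 -> E
Bits 10 -> A
Bits 00 -> F


Decoded message: DFEAF


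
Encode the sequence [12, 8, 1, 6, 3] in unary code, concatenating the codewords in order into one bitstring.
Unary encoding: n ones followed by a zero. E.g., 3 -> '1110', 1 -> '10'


Encode each number as n ones followed by a terminating 0:
  12 -> 1111111111110 (13 bits)
  8 -> 111111110 (9 bits)
  1 -> 10 (2 bits)
  6 -> 1111110 (7 bits)
  3 -> 1110 (4 bits)
Total length = 13 + 9 + 2 + 7 + 4 = 35 bits.

Unary([12, 8, 1, 6, 3]) = 11111111111101111111101011111101110 (35 bits)


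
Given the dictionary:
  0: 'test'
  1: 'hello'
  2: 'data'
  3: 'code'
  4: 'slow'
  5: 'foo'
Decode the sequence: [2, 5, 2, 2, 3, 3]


Look up each index in the dictionary:
  2 -> 'data'
  5 -> 'foo'
  2 -> 'data'
  2 -> 'data'
  3 -> 'code'
  3 -> 'code'

Decoded: "data foo data data code code"


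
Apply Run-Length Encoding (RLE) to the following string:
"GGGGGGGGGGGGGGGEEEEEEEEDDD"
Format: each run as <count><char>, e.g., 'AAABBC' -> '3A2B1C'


Scanning runs left to right:
  i=0: run of 'G' x 15 -> '15G'
  i=15: run of 'E' x 8 -> '8E'
  i=23: run of 'D' x 3 -> '3D'

RLE = 15G8E3D


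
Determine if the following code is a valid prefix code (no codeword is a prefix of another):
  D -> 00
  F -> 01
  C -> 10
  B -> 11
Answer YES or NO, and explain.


Checking each pair (does one codeword prefix another?):
  D='00' vs F='01': no prefix
  D='00' vs C='10': no prefix
  D='00' vs B='11': no prefix
  F='01' vs D='00': no prefix
  F='01' vs C='10': no prefix
  F='01' vs B='11': no prefix
  C='10' vs D='00': no prefix
  C='10' vs F='01': no prefix
  C='10' vs B='11': no prefix
  B='11' vs D='00': no prefix
  B='11' vs F='01': no prefix
  B='11' vs C='10': no prefix
No violation found over all pairs.

YES -- this is a valid prefix code. No codeword is a prefix of any other codeword.


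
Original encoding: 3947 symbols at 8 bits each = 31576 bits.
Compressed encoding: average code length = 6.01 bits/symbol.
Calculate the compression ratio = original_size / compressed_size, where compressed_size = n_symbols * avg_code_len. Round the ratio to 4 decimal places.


original_size = n_symbols * orig_bits = 3947 * 8 = 31576 bits
compressed_size = n_symbols * avg_code_len = 3947 * 6.01 = 23721.47 bits
ratio = original_size / compressed_size = 31576 / 23721.47 = 1.3311

Compression ratio = 1.3311


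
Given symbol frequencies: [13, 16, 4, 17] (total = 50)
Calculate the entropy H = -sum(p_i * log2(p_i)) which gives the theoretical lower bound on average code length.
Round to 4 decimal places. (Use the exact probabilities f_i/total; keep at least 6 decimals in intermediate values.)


Per-symbol terms -p_i * log2(p_i) with p_i = f_i/50:
  p = 13/50 = 0.260000: log2(p) = -1.943416, -p*log2(p) = 0.505288
  p = 16/50 = 0.320000: log2(p) = -1.643856, -p*log2(p) = 0.526034
  p = 4/50 = 0.080000: log2(p) = -3.643856, -p*log2(p) = 0.291508
  p = 17/50 = 0.340000: log2(p) = -1.556393, -p*log2(p) = 0.529174
H = 0.505288 + 0.526034 + 0.291508 + 0.529174 = 1.852004

H = 1.852 bits/symbol


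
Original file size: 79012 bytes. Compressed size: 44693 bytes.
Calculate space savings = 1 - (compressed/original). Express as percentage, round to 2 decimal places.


ratio = compressed/original = 44693/79012 = 0.565648
savings = 1 - ratio = 1 - 0.565648 = 0.434352
as a percentage: 0.434352 * 100 = 43.44%

Space savings = 1 - 44693/79012 = 43.44%


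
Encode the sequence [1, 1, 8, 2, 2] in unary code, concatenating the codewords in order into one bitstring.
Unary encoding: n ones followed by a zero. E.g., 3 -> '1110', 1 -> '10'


Encode each number as n ones followed by a terminating 0:
  1 -> 10 (2 bits)
  1 -> 10 (2 bits)
  8 -> 111111110 (9 bits)
  2 -> 110 (3 bits)
  2 -> 110 (3 bits)
Total length = 2 + 2 + 9 + 3 + 3 = 19 bits.

Unary([1, 1, 8, 2, 2]) = 1010111111110110110 (19 bits)


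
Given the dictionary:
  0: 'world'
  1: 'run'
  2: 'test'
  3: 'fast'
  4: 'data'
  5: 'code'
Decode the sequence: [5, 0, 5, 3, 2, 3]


Look up each index in the dictionary:
  5 -> 'code'
  0 -> 'world'
  5 -> 'code'
  3 -> 'fast'
  2 -> 'test'
  3 -> 'fast'

Decoded: "code world code fast test fast"


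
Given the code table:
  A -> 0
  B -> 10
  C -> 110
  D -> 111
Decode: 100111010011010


Decoding:
10 -> B
0 -> A
111 -> D
0 -> A
10 -> B
0 -> A
110 -> C
10 -> B


Result: BADABACB


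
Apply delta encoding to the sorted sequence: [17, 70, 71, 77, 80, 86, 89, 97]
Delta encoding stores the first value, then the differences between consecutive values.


First value: 17
Deltas:
  70 - 17 = 53
  71 - 70 = 1
  77 - 71 = 6
  80 - 77 = 3
  86 - 80 = 6
  89 - 86 = 3
  97 - 89 = 8


Delta encoded: [17, 53, 1, 6, 3, 6, 3, 8]


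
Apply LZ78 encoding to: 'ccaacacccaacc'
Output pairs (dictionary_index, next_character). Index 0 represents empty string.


LZ78 encoding steps:
Dictionary: {0: ''}
Step 1: w='' (idx 0), next='c' -> output (0, 'c'), add 'c' as idx 1
Step 2: w='c' (idx 1), next='a' -> output (1, 'a'), add 'ca' as idx 2
Step 3: w='' (idx 0), next='a' -> output (0, 'a'), add 'a' as idx 3
Step 4: w='ca' (idx 2), next='c' -> output (2, 'c'), add 'cac' as idx 4
Step 5: w='c' (idx 1), next='c' -> output (1, 'c'), add 'cc' as idx 5
Step 6: w='a' (idx 3), next='a' -> output (3, 'a'), add 'aa' as idx 6
Step 7: w='cc' (idx 5), end of input -> output (5, '')


Encoded: [(0, 'c'), (1, 'a'), (0, 'a'), (2, 'c'), (1, 'c'), (3, 'a'), (5, '')]


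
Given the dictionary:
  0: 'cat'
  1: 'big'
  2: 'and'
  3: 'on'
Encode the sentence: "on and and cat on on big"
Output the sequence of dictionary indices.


Look up each word in the dictionary:
  'on' -> 3
  'and' -> 2
  'and' -> 2
  'cat' -> 0
  'on' -> 3
  'on' -> 3
  'big' -> 1

Encoded: [3, 2, 2, 0, 3, 3, 1]


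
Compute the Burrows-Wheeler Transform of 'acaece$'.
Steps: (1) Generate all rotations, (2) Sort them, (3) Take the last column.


Rotations (sorted):
  0: $acaece -> last char: e
  1: acaece$ -> last char: $
  2: aece$ac -> last char: c
  3: caece$a -> last char: a
  4: ce$acae -> last char: e
  5: e$acaec -> last char: c
  6: ece$aca -> last char: a


BWT = e$caeca


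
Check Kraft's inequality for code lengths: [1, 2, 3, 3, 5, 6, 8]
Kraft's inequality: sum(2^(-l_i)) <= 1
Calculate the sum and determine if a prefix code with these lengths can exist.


Sum = 2^(-1) + 2^(-2) + 2^(-3) + 2^(-3) + 2^(-5) + 2^(-6) + 2^(-8)
    = 0.5 + 0.25 + 0.125 + 0.125 + 0.03125 + 0.015625 + 0.00390625
    = 269/256 = 1.05078125
Since 1.05078125 > 1, Kraft's inequality is NOT satisfied.
A prefix code with these lengths CANNOT exist.

Kraft sum = 1.05078125. Not satisfied.


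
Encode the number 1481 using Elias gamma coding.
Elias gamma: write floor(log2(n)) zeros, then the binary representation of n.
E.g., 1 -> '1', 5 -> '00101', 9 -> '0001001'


num_bits = floor(log2(1481)) + 1 = 11
leading_zeros = num_bits - 1 = 10
binary(1481) = 10111001001

Elias gamma(1481) = '0000000000' + '10111001001' = 000000000010111001001 (21 bits)


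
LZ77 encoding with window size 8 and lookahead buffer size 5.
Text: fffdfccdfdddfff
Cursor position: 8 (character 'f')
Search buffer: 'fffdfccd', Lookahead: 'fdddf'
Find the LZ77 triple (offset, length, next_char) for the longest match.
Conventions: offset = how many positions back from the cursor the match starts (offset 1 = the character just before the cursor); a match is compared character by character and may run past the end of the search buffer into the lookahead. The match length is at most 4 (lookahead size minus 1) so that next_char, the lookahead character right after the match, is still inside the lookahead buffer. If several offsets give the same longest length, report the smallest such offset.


Try each offset into the search buffer:
  offset=1 (pos 7, char 'd'): match length 0
  offset=2 (pos 6, char 'c'): match length 0
  offset=3 (pos 5, char 'c'): match length 0
  offset=4 (pos 4, char 'f'): match length 1
  offset=5 (pos 3, char 'd'): match length 0
  offset=6 (pos 2, char 'f'): match length 2
  offset=7 (pos 1, char 'f'): match length 1
  offset=8 (pos 0, char 'f'): match length 1
Longest match has length 2 at offset 6.
next_char = character at position 8 + 2 = 10 -> 'd'

Best match: offset=6, length=2 (matching 'fd' starting at position 2)
LZ77 triple: (6, 2, 'd')


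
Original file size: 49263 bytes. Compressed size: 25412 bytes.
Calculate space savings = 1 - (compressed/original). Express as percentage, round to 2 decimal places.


ratio = compressed/original = 25412/49263 = 0.515844
savings = 1 - ratio = 1 - 0.515844 = 0.484156
as a percentage: 0.484156 * 100 = 48.42%

Space savings = 1 - 25412/49263 = 48.42%


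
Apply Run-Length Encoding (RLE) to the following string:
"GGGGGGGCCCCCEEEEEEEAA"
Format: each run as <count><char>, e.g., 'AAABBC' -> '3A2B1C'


Scanning runs left to right:
  i=0: run of 'G' x 7 -> '7G'
  i=7: run of 'C' x 5 -> '5C'
  i=12: run of 'E' x 7 -> '7E'
  i=19: run of 'A' x 2 -> '2A'

RLE = 7G5C7E2A


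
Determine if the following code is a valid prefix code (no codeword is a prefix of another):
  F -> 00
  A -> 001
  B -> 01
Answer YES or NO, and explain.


Checking each pair (does one codeword prefix another?):
  F='00' vs A='001': prefix -- VIOLATION

NO -- this is NOT a valid prefix code. F (00) is a prefix of A (001).


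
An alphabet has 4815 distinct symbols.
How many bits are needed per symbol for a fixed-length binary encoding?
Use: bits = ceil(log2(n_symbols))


log2(4815) = 12.2333
Bracket: 2^12 = 4096 < 4815 <= 2^13 = 8192
So ceil(log2(4815)) = 13

bits = ceil(log2(4815)) = ceil(12.2333) = 13 bits


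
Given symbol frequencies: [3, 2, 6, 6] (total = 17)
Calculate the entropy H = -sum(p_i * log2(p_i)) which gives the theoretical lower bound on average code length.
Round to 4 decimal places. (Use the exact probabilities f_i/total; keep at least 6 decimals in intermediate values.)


Per-symbol terms -p_i * log2(p_i) with p_i = f_i/17:
  p = 3/17 = 0.176471: log2(p) = -2.502500, -p*log2(p) = 0.441618
  p = 2/17 = 0.117647: log2(p) = -3.087463, -p*log2(p) = 0.363231
  p = 6/17 = 0.352941: log2(p) = -1.502500, -p*log2(p) = 0.530294
  p = 6/17 = 0.352941: log2(p) = -1.502500, -p*log2(p) = 0.530294
H = 0.441618 + 0.363231 + 0.530294 + 0.530294 = 1.865437

H = 1.8654 bits/symbol


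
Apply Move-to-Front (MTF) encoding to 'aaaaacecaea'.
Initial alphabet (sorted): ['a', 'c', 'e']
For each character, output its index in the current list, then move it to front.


MTF encoding:
'a': index 0 in ['a', 'c', 'e'] -> ['a', 'c', 'e']
'a': index 0 in ['a', 'c', 'e'] -> ['a', 'c', 'e']
'a': index 0 in ['a', 'c', 'e'] -> ['a', 'c', 'e']
'a': index 0 in ['a', 'c', 'e'] -> ['a', 'c', 'e']
'a': index 0 in ['a', 'c', 'e'] -> ['a', 'c', 'e']
'c': index 1 in ['a', 'c', 'e'] -> ['c', 'a', 'e']
'e': index 2 in ['c', 'a', 'e'] -> ['e', 'c', 'a']
'c': index 1 in ['e', 'c', 'a'] -> ['c', 'e', 'a']
'a': index 2 in ['c', 'e', 'a'] -> ['a', 'c', 'e']
'e': index 2 in ['a', 'c', 'e'] -> ['e', 'a', 'c']
'a': index 1 in ['e', 'a', 'c'] -> ['a', 'e', 'c']


Output: [0, 0, 0, 0, 0, 1, 2, 1, 2, 2, 1]


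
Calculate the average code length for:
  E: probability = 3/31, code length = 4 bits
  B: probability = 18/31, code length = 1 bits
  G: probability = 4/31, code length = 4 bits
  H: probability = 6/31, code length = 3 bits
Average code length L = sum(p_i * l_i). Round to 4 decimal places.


Weighted contributions p_i * l_i:
  E: (3/31) * 4 = 12/31
  B: (18/31) * 1 = 18/31
  G: (4/31) * 4 = 16/31
  H: (6/31) * 3 = 18/31
Sum = (12 + 18 + 16 + 18)/31 = 64/31

L = 64/31 = 2.0645 bits/symbol


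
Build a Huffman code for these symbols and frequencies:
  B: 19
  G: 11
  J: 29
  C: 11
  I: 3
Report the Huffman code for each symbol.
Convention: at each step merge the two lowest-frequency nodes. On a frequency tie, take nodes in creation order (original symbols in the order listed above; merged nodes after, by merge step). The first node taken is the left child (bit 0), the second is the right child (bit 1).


Huffman tree construction:
Step 1: Merge I(3) + G(11) = 14
Step 2: Merge C(11) + (I+G)(14) = 25
Step 3: Merge B(19) + (C+(I+G))(25) = 44
Step 4: Merge J(29) + (B+(C+(I+G)))(44) = 73
Read each symbol's code off the tree from the root (left child = 0, right child = 1).

Codes:
  B: 10 (length 2)
  G: 1111 (length 4)
  J: 0 (length 1)
  C: 110 (length 3)
  I: 1110 (length 4)
Average code length: 156/73 = 2.1370 bits/symbol


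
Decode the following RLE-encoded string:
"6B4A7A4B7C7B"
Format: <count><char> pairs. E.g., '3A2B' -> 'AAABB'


Expanding each <count><char> pair:
  6B -> 'BBBBBB'
  4A -> 'AAAA'
  7A -> 'AAAAAAA'
  4B -> 'BBBB'
  7C -> 'CCCCCCC'
  7B -> 'BBBBBBB'

Decoded = BBBBBBAAAAAAAAAAABBBBCCCCCCCBBBBBBB


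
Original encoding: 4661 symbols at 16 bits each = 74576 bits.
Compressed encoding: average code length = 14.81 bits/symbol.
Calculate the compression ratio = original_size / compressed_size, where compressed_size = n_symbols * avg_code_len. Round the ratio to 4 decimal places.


original_size = n_symbols * orig_bits = 4661 * 16 = 74576 bits
compressed_size = n_symbols * avg_code_len = 4661 * 14.81 = 69029.41 bits
ratio = original_size / compressed_size = 74576 / 69029.41 = 1.0804

Compression ratio = 1.0804
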